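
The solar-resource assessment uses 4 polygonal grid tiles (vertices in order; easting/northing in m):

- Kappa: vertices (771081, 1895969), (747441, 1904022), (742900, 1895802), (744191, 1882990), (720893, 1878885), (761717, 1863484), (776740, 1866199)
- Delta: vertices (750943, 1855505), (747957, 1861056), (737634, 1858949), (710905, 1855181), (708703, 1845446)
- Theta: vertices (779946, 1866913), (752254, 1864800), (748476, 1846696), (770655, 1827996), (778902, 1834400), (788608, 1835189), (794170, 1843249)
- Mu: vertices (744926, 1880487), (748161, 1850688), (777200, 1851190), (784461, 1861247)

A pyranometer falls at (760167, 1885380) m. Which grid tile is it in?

Kappa

Cast a ray rightward from (760167, 1885380). For each polygon, the edges (by vertex number in listed order) whose endpoints lie on opposite sides of northing = 1885380, where each meets that height, and whether that is right or left of the point:
Kappa: 3–4 at easting≈743950.2 (left), 7–1 at easting≈773093.9 (right) → 1 crossing.
Delta: no edge straddles that height → 0 crossings.
Theta: no edge straddles that height → 0 crossings.
Mu: no edge straddles that height → 0 crossings.
Only Kappa has an odd count, so the point is inside Kappa.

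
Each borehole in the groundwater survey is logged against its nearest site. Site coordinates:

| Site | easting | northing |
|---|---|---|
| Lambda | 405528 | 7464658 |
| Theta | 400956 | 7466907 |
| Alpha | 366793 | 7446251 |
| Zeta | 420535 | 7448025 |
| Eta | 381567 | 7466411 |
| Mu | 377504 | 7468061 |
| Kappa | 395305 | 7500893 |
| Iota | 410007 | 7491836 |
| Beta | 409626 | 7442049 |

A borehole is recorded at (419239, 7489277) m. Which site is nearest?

Squared distances to each site:
Lambda: 794086682.000; Theta: 834684989.000; Alpha: 4601819592.000; Zeta: 1703407120.000; Eta: 1942033540.000; Mu: 2191928881.000; Kappa: 707767812.000; Iota: 91778305.000; Beta: 2322893753.000.
Minimum at Iota.

Iota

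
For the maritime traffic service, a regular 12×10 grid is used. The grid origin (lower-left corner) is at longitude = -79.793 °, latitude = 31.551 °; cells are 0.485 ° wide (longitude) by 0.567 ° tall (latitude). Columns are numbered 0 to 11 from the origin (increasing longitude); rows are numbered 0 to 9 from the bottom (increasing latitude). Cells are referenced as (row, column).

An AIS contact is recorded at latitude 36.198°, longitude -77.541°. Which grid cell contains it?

(8, 4)

Column index: ⌊(-77.541 − -79.793) / 0.485⌋ = ⌊4.643⌋ = 4
Row offset from origin: ⌊(36.198 − 31.551) / 0.567⌋ = ⌊8.196⌋ = 8 → row 8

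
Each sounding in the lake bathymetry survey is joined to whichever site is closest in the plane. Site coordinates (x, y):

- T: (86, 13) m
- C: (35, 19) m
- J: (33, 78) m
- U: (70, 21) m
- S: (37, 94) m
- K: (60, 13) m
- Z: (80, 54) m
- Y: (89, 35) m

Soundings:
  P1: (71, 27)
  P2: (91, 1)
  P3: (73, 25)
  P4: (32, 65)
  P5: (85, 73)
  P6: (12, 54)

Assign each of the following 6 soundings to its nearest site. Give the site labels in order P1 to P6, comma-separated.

P1 → U (d²=37.00)
P2 → T (d²=169.00)
P3 → U (d²=25.00)
P4 → J (d²=170.00)
P5 → Z (d²=386.00)
P6 → J (d²=1017.00)

U, T, U, J, Z, J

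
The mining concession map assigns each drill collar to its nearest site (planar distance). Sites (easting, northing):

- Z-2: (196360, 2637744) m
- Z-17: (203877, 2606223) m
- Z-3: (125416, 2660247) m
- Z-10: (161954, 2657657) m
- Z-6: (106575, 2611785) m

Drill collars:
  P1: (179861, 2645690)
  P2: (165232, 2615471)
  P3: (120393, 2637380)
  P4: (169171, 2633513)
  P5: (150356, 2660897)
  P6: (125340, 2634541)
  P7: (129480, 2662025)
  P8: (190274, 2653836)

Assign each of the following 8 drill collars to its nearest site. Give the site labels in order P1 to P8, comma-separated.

Z-2, Z-2, Z-3, Z-10, Z-10, Z-3, Z-3, Z-2

P1 → Z-2 (d²=335355917.00)
P2 → Z-2 (d²=1465038913.00)
P3 → Z-3 (d²=548130218.00)
P4 → Z-10 (d²=635017825.00)
P5 → Z-10 (d²=145011204.00)
P6 → Z-3 (d²=660804212.00)
P7 → Z-3 (d²=19677380.00)
P8 → Z-2 (d²=295991860.00)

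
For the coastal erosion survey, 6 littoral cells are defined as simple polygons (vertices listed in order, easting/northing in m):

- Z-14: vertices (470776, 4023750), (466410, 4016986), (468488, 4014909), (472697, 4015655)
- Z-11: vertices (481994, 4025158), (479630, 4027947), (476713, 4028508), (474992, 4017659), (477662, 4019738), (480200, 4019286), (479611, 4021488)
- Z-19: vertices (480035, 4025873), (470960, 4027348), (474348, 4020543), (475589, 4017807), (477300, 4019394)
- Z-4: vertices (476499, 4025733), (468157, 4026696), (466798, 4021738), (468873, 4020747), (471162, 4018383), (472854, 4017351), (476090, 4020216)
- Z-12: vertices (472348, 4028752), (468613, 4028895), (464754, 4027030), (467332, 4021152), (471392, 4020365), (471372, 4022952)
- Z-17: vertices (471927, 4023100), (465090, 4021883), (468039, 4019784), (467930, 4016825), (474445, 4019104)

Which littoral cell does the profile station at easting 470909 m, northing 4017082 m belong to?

Z-14

Cast a ray rightward from (470909, 4017082). For each polygon, the edges (by vertex number in listed order) whose endpoints lie on opposite sides of northing = 4017082, where each meets that height, and whether that is right or left of the point:
Z-14: 1–2 at easting≈466472.0 (left), 4–1 at easting≈472358.4 (right) → 1 crossing.
Z-11: no edge straddles that height → 0 crossings.
Z-19: no edge straddles that height → 0 crossings.
Z-4: no edge straddles that height → 0 crossings.
Z-12: no edge straddles that height → 0 crossings.
Z-17: 3–4 at easting≈467939.5 (left), 4–5 at easting≈468664.7 (left) → 0 crossings.
Only Z-14 has an odd count, so the point is inside Z-14.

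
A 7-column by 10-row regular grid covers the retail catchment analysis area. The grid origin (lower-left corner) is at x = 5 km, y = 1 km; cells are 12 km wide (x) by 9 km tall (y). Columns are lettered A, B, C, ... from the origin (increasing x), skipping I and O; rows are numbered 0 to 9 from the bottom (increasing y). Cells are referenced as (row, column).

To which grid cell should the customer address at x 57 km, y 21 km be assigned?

(2, E)

Column index: ⌊(57 − 5) / 12⌋ = ⌊4.333⌋ = 4 → column E
Row offset from origin: ⌊(21 − 1) / 9⌋ = ⌊2.222⌋ = 2 → row 2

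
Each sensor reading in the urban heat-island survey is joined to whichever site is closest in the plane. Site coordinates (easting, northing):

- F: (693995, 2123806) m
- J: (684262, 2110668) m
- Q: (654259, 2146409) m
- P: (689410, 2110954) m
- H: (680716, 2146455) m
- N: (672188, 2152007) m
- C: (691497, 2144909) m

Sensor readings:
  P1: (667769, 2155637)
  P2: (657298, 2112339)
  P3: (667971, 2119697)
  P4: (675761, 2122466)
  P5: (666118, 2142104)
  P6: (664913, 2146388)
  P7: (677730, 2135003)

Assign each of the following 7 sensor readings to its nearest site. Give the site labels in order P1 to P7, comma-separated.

N, J, J, J, N, N, H

P1 → N (d²=32704461.00)
P2 → J (d²=729849537.00)
P3 → J (d²=346919522.00)
P4 → J (d²=211459805.00)
P5 → N (d²=134914309.00)
P6 → N (d²=84498786.00)
P7 → H (d²=140064500.00)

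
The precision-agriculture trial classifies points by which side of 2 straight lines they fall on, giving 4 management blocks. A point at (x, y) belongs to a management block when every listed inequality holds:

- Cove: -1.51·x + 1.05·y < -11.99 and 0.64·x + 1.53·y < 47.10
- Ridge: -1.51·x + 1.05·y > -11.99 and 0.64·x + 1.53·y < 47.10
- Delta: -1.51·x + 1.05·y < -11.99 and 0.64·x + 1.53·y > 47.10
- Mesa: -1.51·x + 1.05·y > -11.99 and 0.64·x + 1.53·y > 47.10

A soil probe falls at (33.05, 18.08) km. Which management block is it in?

-1.51·33.05 + 1.05·18.08 = -30.921, which is < -11.99
0.64·33.05 + 1.53·18.08 = 48.814, which is > 47.10
This sign pattern matches Delta.

Delta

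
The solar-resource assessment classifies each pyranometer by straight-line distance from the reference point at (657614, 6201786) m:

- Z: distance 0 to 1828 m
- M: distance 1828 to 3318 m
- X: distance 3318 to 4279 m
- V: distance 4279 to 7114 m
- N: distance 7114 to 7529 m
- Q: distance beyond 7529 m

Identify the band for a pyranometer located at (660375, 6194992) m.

Distance = √((660375−657614)² + (6194992−6201786)²) = √(7623121.000 + 46158436.000) = 7333.591 m.
7114 ≤ 7333.591 < 7529 → N.

N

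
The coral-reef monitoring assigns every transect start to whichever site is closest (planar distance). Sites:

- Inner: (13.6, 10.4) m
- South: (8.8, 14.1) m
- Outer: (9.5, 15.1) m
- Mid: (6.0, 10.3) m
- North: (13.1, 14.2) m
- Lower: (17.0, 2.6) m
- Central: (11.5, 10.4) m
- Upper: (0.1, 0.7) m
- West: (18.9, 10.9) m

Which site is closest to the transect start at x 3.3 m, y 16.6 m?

South

Squared distances to each site:
Inner: 144.530; South: 36.500; Outer: 40.690; Mid: 46.980; North: 101.800; Lower: 383.690; Central: 105.680; Upper: 263.050; West: 275.850.
Minimum at South.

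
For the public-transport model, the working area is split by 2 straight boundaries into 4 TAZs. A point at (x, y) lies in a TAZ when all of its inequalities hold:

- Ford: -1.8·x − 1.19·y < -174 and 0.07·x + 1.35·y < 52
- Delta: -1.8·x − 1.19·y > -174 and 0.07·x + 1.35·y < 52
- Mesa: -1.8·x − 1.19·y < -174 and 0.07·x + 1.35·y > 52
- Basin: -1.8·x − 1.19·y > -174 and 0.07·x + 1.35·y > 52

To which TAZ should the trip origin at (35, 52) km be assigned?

Basin

-1.8·35 − 1.19·52 = -124.880, which is > -174
0.07·35 + 1.35·52 = 72.650, which is > 52
This sign pattern matches Basin.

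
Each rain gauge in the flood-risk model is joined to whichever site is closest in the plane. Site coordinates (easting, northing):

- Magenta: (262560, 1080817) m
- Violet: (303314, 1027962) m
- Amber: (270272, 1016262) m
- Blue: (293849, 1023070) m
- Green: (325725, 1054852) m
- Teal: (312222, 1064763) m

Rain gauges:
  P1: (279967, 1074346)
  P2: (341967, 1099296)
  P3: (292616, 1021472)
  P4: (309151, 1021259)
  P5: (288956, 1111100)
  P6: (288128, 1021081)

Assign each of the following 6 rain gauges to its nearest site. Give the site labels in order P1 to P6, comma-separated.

P1 → Magenta (d²=344877490.00)
P2 → Teal (d²=2077293114.00)
P3 → Blue (d²=4073893.00)
P4 → Violet (d²=79000778.00)
P5 → Magenta (d²=1613808905.00)
P6 → Blue (d²=36685962.00)

Magenta, Teal, Blue, Violet, Magenta, Blue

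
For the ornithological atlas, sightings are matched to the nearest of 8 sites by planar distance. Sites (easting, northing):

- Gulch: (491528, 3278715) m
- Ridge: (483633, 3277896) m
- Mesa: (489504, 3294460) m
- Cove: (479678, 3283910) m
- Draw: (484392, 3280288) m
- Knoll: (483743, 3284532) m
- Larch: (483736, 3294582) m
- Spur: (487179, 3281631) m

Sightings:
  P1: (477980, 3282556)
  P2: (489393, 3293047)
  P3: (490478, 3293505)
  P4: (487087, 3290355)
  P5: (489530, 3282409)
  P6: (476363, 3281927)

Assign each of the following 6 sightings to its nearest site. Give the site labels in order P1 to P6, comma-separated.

Cove, Mesa, Mesa, Mesa, Spur, Cove

P1 → Cove (d²=4716520.00)
P2 → Mesa (d²=2008890.00)
P3 → Mesa (d²=1860701.00)
P4 → Mesa (d²=22692914.00)
P5 → Spur (d²=6132485.00)
P6 → Cove (d²=14921514.00)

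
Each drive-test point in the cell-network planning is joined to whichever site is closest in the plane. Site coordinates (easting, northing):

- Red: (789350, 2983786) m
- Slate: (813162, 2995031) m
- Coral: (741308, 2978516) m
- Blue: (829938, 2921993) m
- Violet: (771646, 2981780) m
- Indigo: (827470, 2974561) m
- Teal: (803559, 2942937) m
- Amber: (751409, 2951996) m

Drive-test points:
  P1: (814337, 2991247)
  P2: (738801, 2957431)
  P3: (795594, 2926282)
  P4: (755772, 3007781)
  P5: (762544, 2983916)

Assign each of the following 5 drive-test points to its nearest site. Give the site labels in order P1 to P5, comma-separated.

P1 → Slate (d²=15699281.00)
P2 → Amber (d²=188500889.00)
P3 → Teal (d²=340830250.00)
P4 → Violet (d²=928035877.00)
P5 → Violet (d²=87408900.00)

Slate, Amber, Teal, Violet, Violet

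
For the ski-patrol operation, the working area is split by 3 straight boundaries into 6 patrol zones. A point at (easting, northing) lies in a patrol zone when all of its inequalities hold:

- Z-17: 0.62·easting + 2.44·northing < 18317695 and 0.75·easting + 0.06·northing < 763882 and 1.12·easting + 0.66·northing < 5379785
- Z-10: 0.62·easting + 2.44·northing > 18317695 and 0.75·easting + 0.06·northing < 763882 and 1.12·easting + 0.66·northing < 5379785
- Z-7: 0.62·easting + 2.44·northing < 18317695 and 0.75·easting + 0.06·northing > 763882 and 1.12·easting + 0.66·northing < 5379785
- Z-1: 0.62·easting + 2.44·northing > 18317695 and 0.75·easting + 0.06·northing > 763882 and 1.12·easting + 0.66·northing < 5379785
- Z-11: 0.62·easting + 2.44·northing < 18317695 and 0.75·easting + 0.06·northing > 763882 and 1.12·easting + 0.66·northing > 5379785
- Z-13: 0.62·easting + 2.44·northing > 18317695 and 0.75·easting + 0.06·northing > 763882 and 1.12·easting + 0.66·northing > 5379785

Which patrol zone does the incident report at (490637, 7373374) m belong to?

0.62·490637 + 2.44·7373374 = 18295227.500, which is < 18317695
0.75·490637 + 0.06·7373374 = 810380.190, which is > 763882
1.12·490637 + 0.66·7373374 = 5415940.280, which is > 5379785
This sign pattern matches Z-11.

Z-11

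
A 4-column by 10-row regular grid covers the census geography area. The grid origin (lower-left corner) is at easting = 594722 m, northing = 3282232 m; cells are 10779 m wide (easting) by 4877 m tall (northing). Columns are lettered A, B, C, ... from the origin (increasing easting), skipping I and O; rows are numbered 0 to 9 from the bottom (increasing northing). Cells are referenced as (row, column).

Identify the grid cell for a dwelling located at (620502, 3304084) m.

Column index: ⌊(620502 − 594722) / 10779⌋ = ⌊2.392⌋ = 2 → column C
Row offset from origin: ⌊(3304084 − 3282232) / 4877⌋ = ⌊4.481⌋ = 4 → row 4

(4, C)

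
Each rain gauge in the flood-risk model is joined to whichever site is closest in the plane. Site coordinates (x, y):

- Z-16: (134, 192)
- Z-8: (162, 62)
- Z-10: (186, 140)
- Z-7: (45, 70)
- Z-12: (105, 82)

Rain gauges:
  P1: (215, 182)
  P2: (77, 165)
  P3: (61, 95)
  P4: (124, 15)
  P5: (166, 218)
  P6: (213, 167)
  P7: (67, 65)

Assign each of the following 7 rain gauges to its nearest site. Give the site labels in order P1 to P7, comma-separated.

Z-10, Z-16, Z-7, Z-8, Z-16, Z-10, Z-7

P1 → Z-10 (d²=2605.00)
P2 → Z-16 (d²=3978.00)
P3 → Z-7 (d²=881.00)
P4 → Z-8 (d²=3653.00)
P5 → Z-16 (d²=1700.00)
P6 → Z-10 (d²=1458.00)
P7 → Z-7 (d²=509.00)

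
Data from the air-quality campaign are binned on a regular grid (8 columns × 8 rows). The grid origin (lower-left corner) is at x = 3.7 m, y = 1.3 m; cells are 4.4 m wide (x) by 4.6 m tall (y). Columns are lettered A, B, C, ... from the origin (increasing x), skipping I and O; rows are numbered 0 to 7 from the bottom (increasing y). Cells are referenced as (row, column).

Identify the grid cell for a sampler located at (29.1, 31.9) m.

(6, F)

Column index: ⌊(29.1 − 3.7) / 4.4⌋ = ⌊5.773⌋ = 5 → column F
Row offset from origin: ⌊(31.9 − 1.3) / 4.6⌋ = ⌊6.652⌋ = 6 → row 6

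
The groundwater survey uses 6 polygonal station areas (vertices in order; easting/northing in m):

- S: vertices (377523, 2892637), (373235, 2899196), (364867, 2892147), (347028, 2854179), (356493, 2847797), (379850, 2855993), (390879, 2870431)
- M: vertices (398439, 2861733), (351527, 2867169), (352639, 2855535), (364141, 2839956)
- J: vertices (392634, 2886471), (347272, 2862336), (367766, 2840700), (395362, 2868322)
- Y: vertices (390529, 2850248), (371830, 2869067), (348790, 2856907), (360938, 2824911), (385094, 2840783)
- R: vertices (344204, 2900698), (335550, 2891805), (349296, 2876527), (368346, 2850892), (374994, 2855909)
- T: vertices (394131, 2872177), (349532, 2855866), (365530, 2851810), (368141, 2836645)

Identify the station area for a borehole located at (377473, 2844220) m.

Cast a ray rightward from (377473, 2844220). For each polygon, the edges (by vertex number in listed order) whose endpoints lie on opposite sides of northing = 2844220, where each meets that height, and whether that is right or left of the point:
S: no edge straddles that height → 0 crossings.
M: 3–4 at easting≈360992.9 (left), 4–1 at easting≈370856.6 (left) → 0 crossings.
J: 2–3 at easting≈364431.8 (left), 3–4 at easting≈371282.7 (left) → 0 crossings.
Y: 3–4 at easting≈353606.9 (left), 5–1 at easting≈387067.6 (right) → 1 crossing.
R: no edge straddles that height → 0 crossings.
T: 3–4 at easting≈366836.8 (left), 4–1 at easting≈373681.8 (left) → 0 crossings.
Only Y has an odd count, so the point is inside Y.

Y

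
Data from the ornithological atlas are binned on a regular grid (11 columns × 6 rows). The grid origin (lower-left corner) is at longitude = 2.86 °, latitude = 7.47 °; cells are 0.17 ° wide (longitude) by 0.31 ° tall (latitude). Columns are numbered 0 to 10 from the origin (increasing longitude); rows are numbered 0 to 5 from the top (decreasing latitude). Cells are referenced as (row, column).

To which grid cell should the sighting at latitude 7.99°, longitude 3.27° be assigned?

(4, 2)

Column index: ⌊(3.27 − 2.86) / 0.17⌋ = ⌊2.412⌋ = 2
Row offset from origin: ⌊(7.99 − 7.47) / 0.31⌋ = ⌊1.677⌋ = 1 → row 4 (counted from top)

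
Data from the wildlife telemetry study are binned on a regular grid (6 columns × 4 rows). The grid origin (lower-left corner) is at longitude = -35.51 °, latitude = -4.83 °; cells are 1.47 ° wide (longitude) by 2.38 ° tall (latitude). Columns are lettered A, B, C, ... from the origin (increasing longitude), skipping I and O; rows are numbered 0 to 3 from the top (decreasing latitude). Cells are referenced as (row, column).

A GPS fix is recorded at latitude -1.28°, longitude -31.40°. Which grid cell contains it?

Column index: ⌊(-31.40 − -35.51) / 1.47⌋ = ⌊2.796⌋ = 2 → column C
Row offset from origin: ⌊(-1.28 − -4.83) / 2.38⌋ = ⌊1.492⌋ = 1 → row 2 (counted from top)

(2, C)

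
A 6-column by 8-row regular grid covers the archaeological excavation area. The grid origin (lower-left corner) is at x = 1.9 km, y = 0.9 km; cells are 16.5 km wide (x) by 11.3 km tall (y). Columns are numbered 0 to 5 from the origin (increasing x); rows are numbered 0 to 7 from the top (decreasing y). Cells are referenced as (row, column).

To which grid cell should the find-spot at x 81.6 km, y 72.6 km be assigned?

(1, 4)

Column index: ⌊(81.6 − 1.9) / 16.5⌋ = ⌊4.830⌋ = 4
Row offset from origin: ⌊(72.6 − 0.9) / 11.3⌋ = ⌊6.345⌋ = 6 → row 1 (counted from top)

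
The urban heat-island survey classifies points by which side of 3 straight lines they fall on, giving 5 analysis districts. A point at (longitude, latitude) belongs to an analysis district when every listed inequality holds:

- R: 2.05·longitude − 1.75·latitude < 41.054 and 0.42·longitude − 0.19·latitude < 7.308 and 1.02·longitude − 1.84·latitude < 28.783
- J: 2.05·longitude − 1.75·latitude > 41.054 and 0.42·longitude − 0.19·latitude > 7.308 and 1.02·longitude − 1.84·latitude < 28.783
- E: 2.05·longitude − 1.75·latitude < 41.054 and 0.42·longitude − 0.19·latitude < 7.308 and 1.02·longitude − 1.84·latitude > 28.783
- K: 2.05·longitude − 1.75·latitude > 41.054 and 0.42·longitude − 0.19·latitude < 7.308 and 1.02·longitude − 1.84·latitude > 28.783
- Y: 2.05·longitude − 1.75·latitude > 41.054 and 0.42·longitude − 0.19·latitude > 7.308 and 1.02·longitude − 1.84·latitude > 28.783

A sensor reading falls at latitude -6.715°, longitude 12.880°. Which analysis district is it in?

R

2.05·12.880 − 1.75·-6.715 = 38.155, which is < 41.054
0.42·12.880 − 0.19·-6.715 = 6.685, which is < 7.308
1.02·12.880 − 1.84·-6.715 = 25.493, which is < 28.783
This sign pattern matches R.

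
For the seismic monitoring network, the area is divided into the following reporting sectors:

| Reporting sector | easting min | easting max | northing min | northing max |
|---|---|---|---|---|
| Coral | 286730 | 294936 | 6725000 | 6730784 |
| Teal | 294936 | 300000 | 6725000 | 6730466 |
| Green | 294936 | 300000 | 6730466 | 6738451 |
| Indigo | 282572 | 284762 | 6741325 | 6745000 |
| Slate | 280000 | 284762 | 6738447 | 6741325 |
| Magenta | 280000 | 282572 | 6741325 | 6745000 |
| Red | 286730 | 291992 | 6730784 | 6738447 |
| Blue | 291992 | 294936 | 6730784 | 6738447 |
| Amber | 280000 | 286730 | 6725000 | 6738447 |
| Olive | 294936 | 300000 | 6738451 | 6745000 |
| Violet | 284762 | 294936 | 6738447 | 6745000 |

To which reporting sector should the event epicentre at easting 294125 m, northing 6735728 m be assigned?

Blue

The point has easting = 294125 and northing = 6735728.
Only Blue satisfies 291992 ≤ easting ≤ 294936 and 6730784 ≤ northing ≤ 6738447.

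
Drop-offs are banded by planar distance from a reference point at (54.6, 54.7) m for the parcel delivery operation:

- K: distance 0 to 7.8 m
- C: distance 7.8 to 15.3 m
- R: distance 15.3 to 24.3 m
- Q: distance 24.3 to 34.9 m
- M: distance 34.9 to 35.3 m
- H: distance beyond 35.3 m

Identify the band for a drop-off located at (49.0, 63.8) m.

C

Distance = √((49.0−54.6)² + (63.8−54.7)²) = √(31.360 + 82.810) = 10.685 m.
7.8 ≤ 10.685 < 15.3 → C.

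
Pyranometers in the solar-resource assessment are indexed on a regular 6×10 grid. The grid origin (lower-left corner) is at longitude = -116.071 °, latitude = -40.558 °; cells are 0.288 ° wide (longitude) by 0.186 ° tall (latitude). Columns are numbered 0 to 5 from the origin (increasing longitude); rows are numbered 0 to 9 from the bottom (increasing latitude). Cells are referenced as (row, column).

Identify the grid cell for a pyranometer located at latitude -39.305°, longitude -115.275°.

Column index: ⌊(-115.275 − -116.071) / 0.288⌋ = ⌊2.764⌋ = 2
Row offset from origin: ⌊(-39.305 − -40.558) / 0.186⌋ = ⌊6.737⌋ = 6 → row 6

(6, 2)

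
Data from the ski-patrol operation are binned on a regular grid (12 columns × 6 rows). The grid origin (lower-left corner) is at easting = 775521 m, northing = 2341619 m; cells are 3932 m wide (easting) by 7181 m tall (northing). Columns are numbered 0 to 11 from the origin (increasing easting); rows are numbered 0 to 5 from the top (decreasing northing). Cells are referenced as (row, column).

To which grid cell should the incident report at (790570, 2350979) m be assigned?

Column index: ⌊(790570 − 775521) / 3932⌋ = ⌊3.827⌋ = 3
Row offset from origin: ⌊(2350979 − 2341619) / 7181⌋ = ⌊1.303⌋ = 1 → row 4 (counted from top)

(4, 3)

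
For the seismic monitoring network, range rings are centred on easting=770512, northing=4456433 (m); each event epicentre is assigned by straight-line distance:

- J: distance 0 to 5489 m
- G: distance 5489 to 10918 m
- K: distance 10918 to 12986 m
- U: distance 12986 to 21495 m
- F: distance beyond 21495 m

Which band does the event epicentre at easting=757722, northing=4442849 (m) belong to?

U

Distance = √((757722−770512)² + (4442849−4456433)²) = √(163584100.000 + 184525056.000) = 18657.684 m.
12986 ≤ 18657.684 < 21495 → U.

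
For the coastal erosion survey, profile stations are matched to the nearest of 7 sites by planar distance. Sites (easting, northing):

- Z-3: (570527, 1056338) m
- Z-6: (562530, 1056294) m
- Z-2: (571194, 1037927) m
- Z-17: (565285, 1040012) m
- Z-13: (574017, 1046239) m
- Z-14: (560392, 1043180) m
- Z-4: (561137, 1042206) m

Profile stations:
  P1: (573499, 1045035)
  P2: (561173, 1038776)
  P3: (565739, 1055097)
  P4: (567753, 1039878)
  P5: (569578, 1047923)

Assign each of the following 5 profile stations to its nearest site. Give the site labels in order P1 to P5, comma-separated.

P1 → Z-13 (d²=1717940.00)
P2 → Z-4 (d²=11766196.00)
P3 → Z-6 (d²=11730490.00)
P4 → Z-17 (d²=6108980.00)
P5 → Z-13 (d²=22540577.00)

Z-13, Z-4, Z-6, Z-17, Z-13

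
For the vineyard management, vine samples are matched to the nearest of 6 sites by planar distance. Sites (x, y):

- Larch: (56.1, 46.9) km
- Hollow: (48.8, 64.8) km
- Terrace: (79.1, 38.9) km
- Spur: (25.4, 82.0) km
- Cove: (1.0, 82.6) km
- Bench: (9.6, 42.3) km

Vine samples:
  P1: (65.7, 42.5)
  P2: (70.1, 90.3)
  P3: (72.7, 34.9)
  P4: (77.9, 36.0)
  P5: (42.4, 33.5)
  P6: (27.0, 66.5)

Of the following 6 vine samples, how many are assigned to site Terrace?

2

P1 → Larch
P2 → Hollow
P3 → Terrace
P4 → Terrace
P5 → Larch
P6 → Spur
2 of the 6 go to Terrace.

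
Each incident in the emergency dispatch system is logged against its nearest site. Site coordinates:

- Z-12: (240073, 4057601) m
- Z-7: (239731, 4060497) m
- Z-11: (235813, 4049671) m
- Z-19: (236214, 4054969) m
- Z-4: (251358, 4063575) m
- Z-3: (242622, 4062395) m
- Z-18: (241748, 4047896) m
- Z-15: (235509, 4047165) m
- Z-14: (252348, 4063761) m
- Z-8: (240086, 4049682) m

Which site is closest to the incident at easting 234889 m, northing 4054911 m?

Z-19

Squared distances to each site:
Z-12: 34109956.000; Z-7: 54648360.000; Z-11: 28311376.000; Z-19: 1758989.000; Z-4: 346292857.000; Z-3: 115809545.000; Z-18: 96256106.000; Z-15: 60384916.000; Z-14: 383139181.000; Z-8: 54351250.000.
Minimum at Z-19.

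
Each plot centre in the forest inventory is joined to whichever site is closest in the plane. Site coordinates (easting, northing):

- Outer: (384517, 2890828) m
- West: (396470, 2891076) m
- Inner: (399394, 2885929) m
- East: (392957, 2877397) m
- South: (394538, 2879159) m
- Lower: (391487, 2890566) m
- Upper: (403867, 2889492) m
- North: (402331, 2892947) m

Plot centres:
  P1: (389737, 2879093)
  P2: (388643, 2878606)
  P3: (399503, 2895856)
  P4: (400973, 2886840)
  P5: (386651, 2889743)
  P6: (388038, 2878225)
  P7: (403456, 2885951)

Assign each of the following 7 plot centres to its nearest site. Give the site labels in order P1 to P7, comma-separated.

East, East, North, Inner, Outer, East, Upper

P1 → East (d²=13244816.00)
P2 → East (d²=20072277.00)
P3 → North (d²=16459865.00)
P4 → Inner (d²=3323162.00)
P5 → Outer (d²=5731181.00)
P6 → East (d²=24882145.00)
P7 → Upper (d²=12707602.00)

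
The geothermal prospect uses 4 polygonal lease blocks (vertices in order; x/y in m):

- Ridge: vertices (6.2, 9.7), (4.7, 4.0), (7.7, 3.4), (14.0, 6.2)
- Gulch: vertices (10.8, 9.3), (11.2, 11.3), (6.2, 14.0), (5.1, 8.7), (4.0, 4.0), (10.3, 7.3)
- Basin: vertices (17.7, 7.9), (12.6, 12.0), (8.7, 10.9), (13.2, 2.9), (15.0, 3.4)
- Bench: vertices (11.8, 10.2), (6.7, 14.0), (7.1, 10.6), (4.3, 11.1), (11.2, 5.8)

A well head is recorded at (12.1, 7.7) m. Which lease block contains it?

Basin

Cast a ray rightward from (12.1, 7.7). For each polygon, the edges (by vertex number in listed order) whose endpoints lie on opposite sides of y = 7.7, where each meets that height, and whether that is right or left of the point:
Ridge: 1–2 at x≈5.67 (left), 4–1 at x≈10.66 (left) → 0 crossings.
Gulch: 4–5 at x≈4.87 (left), 6–1 at x≈10.40 (left) → 0 crossings.
Basin: 3–4 at x≈10.50 (left), 5–1 at x≈17.58 (right) → 1 crossing.
Bench: 4–5 at x≈8.73 (left), 5–1 at x≈11.46 (left) → 0 crossings.
Only Basin has an odd count, so the point is inside Basin.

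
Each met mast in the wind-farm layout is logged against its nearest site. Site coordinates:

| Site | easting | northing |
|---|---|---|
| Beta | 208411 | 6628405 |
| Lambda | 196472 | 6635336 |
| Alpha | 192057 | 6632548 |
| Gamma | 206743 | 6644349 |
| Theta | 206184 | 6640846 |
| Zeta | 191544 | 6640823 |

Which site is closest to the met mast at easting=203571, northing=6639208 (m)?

Theta

Squared distances to each site:
Beta: 140130409.000; Lambda: 65388185.000; Alpha: 176927796.000; Gamma: 36491465.000; Theta: 9510813.000; Zeta: 147256954.000.
Minimum at Theta.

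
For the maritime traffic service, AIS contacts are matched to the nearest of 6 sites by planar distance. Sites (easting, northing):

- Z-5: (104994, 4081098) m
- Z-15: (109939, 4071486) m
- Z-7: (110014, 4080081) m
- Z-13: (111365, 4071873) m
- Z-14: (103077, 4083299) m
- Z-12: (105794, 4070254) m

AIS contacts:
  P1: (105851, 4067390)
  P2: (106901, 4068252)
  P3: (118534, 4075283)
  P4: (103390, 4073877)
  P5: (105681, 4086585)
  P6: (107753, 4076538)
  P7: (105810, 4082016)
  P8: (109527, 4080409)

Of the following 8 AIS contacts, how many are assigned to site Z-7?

2

P1 → Z-12
P2 → Z-12
P3 → Z-13
P4 → Z-12
P5 → Z-14
P6 → Z-7
P7 → Z-5
P8 → Z-7
2 of the 8 go to Z-7.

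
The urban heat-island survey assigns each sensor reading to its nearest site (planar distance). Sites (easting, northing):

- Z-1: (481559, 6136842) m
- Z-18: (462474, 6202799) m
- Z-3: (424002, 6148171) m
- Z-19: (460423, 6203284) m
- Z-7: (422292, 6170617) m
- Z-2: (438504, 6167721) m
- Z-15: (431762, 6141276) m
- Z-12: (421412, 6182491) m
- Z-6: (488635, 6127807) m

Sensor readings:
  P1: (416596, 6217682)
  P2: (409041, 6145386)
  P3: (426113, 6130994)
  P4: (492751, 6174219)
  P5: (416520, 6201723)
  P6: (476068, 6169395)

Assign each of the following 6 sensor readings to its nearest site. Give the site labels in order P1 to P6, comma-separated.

Z-12, Z-3, Z-15, Z-1, Z-12, Z-1

P1 → Z-12 (d²=1261600337.00)
P2 → Z-3 (d²=231587746.00)
P3 → Z-15 (d²=137630725.00)
P4 → Z-1 (d²=1522300993.00)
P5 → Z-12 (d²=393801488.00)
P6 → Z-1 (d²=1089848890.00)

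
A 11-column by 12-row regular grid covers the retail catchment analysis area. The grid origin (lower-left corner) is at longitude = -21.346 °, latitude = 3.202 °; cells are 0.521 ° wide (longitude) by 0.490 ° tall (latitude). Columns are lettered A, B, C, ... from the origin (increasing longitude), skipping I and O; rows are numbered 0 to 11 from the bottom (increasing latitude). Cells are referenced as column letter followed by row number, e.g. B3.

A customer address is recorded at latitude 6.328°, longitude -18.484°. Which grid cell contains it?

F6

Column index: ⌊(-18.484 − -21.346) / 0.521⌋ = ⌊5.493⌋ = 5 → column F
Row offset from origin: ⌊(6.328 − 3.202) / 0.490⌋ = ⌊6.380⌋ = 6 → row 6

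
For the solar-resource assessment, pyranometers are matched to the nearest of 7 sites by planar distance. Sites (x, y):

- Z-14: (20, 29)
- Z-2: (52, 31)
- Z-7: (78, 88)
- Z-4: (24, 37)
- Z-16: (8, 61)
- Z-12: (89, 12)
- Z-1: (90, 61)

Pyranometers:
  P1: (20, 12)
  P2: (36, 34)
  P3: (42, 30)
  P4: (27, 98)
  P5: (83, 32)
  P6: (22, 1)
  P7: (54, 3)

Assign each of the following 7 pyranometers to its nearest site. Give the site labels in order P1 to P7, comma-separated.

P1 → Z-14 (d²=289.00)
P2 → Z-4 (d²=153.00)
P3 → Z-2 (d²=101.00)
P4 → Z-16 (d²=1730.00)
P5 → Z-12 (d²=436.00)
P6 → Z-14 (d²=788.00)
P7 → Z-2 (d²=788.00)

Z-14, Z-4, Z-2, Z-16, Z-12, Z-14, Z-2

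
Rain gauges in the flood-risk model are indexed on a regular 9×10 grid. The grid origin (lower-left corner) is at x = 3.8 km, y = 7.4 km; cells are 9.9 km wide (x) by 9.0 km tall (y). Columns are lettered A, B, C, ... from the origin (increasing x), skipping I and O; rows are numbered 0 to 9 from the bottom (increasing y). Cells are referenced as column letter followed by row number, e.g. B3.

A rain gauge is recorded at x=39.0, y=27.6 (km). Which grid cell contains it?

D2

Column index: ⌊(39.0 − 3.8) / 9.9⌋ = ⌊3.556⌋ = 3 → column D
Row offset from origin: ⌊(27.6 − 7.4) / 9.0⌋ = ⌊2.244⌋ = 2 → row 2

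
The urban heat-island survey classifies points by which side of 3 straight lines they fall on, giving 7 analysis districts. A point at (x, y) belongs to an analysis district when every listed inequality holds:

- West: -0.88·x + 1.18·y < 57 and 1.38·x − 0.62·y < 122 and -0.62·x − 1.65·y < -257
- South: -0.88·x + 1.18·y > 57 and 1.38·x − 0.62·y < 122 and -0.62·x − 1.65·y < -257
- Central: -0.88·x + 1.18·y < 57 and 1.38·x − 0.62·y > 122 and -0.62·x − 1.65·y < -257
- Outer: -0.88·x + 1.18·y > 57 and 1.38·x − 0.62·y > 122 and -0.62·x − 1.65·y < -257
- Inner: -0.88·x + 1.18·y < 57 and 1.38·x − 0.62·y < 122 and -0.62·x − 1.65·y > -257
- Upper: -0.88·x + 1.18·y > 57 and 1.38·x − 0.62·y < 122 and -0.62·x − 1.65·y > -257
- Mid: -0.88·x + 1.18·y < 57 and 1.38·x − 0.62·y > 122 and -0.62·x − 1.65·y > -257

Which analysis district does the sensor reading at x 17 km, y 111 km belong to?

Upper

-0.88·17 + 1.18·111 = 116.020, which is > 57
1.38·17 − 0.62·111 = -45.360, which is < 122
-0.62·17 − 1.65·111 = -193.690, which is > -257
This sign pattern matches Upper.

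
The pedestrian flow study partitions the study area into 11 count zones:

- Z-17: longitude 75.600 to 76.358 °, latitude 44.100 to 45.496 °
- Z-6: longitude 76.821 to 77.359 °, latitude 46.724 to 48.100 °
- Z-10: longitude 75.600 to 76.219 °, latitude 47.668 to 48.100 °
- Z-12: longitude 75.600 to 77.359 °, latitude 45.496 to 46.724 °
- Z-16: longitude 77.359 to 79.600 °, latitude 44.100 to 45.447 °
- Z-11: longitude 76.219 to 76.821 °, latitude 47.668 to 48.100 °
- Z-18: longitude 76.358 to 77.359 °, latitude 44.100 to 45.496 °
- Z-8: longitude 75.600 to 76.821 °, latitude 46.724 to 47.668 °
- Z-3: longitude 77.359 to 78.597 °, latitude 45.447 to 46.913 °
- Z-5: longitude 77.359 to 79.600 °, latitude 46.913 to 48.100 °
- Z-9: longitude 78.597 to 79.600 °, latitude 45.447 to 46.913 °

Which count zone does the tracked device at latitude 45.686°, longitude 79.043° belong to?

Z-9

The point has longitude = 79.043 and latitude = 45.686.
Only Z-9 satisfies 78.597 ≤ longitude ≤ 79.600 and 45.447 ≤ latitude ≤ 46.913.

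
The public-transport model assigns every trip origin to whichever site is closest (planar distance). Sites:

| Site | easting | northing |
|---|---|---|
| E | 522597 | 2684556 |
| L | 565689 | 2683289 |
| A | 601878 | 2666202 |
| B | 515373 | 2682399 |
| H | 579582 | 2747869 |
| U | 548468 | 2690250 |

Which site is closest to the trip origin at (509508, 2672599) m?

Squared distances to each site:
E: 314291770.000; L: 3270580861.000; A: 8573138509.000; B: 130438225.000; H: 10575938376.000; U: 1829439401.000.
Minimum at B.

B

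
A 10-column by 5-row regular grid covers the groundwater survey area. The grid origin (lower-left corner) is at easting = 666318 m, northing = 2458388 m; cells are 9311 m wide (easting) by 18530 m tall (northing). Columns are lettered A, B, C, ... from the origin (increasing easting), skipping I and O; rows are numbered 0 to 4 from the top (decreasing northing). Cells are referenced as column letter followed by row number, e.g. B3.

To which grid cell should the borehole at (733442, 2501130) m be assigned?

H2

Column index: ⌊(733442 − 666318) / 9311⌋ = ⌊7.209⌋ = 7 → column H
Row offset from origin: ⌊(2501130 − 2458388) / 18530⌋ = ⌊2.307⌋ = 2 → row 2 (counted from top)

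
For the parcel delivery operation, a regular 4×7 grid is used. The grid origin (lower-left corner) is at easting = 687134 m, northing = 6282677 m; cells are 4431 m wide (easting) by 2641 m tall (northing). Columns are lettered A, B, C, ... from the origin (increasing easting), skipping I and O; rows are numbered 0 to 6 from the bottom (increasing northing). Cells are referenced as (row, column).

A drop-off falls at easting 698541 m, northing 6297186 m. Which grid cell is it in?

(5, C)

Column index: ⌊(698541 − 687134) / 4431⌋ = ⌊2.574⌋ = 2 → column C
Row offset from origin: ⌊(6297186 − 6282677) / 2641⌋ = ⌊5.494⌋ = 5 → row 5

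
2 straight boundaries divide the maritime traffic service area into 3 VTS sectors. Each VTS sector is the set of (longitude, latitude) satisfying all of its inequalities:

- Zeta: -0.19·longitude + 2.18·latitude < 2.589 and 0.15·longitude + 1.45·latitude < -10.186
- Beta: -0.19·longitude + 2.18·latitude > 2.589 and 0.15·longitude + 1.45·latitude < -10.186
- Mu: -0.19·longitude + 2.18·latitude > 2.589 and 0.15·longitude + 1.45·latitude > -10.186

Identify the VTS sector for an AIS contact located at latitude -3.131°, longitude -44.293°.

Zeta

-0.19·-44.293 + 2.18·-3.131 = 1.590, which is < 2.589
0.15·-44.293 + 1.45·-3.131 = -11.184, which is < -10.186
This sign pattern matches Zeta.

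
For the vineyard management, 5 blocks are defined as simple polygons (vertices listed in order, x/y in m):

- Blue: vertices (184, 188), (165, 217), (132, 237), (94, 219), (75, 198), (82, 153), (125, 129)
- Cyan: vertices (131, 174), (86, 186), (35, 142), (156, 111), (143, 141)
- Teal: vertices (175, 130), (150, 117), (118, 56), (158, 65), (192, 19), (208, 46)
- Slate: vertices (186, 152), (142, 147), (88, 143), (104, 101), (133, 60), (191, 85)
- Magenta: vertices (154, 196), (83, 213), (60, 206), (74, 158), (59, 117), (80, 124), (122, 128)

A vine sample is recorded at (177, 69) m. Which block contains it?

Cast a ray rightward from (177, 69). For each polygon, the edges (by vertex number in listed order) whose endpoints lie on opposite sides of y = 69, where each meets that height, and whether that is right or left of the point:
Blue: no edge straddles that height → 0 crossings.
Cyan: no edge straddles that height → 0 crossings.
Teal: 2–3 at x≈124.8 (left), 6–1 at x≈199.0 (right) → 1 crossing.
Slate: 4–5 at x≈126.6 (left), 5–6 at x≈153.9 (left) → 0 crossings.
Magenta: no edge straddles that height → 0 crossings.
Only Teal has an odd count, so the point is inside Teal.

Teal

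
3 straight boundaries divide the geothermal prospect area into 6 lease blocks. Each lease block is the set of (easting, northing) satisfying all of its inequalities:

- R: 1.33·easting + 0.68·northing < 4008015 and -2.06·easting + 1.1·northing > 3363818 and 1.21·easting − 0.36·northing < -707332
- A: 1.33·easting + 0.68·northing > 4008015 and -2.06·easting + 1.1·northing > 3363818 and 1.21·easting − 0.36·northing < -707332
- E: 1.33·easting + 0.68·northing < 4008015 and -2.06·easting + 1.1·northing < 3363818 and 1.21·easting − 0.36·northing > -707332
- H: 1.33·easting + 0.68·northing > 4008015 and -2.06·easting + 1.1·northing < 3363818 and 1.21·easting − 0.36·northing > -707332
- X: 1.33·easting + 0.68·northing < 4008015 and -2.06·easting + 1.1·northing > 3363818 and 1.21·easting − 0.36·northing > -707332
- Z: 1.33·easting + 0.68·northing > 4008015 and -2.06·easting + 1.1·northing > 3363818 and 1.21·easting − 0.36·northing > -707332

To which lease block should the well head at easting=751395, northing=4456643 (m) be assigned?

H

1.33·751395 + 0.68·4456643 = 4029872.590, which is > 4008015
-2.06·751395 + 1.1·4456643 = 3354433.600, which is < 3363818
1.21·751395 − 0.36·4456643 = -695203.530, which is > -707332
This sign pattern matches H.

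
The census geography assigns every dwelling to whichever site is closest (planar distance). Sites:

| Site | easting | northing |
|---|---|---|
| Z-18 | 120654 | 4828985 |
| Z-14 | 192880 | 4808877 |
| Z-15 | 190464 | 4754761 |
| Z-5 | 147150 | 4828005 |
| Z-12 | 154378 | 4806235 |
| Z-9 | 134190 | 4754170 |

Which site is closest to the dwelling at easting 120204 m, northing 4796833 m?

Z-18

Squared distances to each site:
Z-18: 1033953604.000; Z-14: 5426858912.000; Z-15: 6706520784.000; Z-5: 1697780500.000; Z-12: 1256259880.000; Z-9: 2015739765.000.
Minimum at Z-18.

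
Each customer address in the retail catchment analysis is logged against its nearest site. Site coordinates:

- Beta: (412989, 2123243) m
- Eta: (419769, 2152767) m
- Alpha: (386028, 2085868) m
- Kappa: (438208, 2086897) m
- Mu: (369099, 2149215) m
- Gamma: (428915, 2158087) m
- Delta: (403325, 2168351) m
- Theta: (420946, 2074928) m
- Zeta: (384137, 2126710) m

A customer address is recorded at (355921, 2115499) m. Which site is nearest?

Squared distances to each site:
Beta: 3316726160.000; Eta: 5465470928.000; Alpha: 1784427610.000; Kappa: 7589224773.000; Mu: 1310428340.000; Gamma: 7141861780.000; Delta: 5040473120.000; Theta: 5874256666.000; Zeta: 921829177.000.
Minimum at Zeta.

Zeta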